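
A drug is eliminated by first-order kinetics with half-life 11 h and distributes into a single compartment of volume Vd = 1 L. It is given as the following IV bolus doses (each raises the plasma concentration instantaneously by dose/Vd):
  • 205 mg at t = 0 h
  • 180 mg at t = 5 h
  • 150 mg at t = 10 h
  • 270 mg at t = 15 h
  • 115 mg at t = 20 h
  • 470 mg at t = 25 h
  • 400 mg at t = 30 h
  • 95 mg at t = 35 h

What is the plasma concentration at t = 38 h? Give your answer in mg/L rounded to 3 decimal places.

694.692 mg/L

k = ln 2 / 11 = 0.06301 per h
Dose 1 (205 mg at t=0 h): 205·exp(−0.06301·38) = 18.700 mg/L
Dose 2 (180 mg at t=5 h): 180·exp(−0.06301·33) = 22.500 mg/L
Dose 3 (150 mg at t=10 h): 150·exp(−0.06301·28) = 25.694 mg/L
Dose 4 (270 mg at t=15 h): 270·exp(−0.06301·23) = 63.378 mg/L
Dose 5 (115 mg at t=20 h): 115·exp(−0.06301·18) = 36.992 mg/L
Dose 6 (470 mg at t=25 h): 470·exp(−0.06301·13) = 207.174 mg/L
Dose 7 (400 mg at t=30 h): 400·exp(−0.06301·8) = 241.618 mg/L
Dose 8 (95 mg at t=35 h): 95·exp(−0.06301·3) = 78.637 mg/L
C(38) = 18.700 + 22.500 + 25.694 + 63.378 + 36.992 + 207.174 + 241.618 + 78.637 = 694.692 mg/L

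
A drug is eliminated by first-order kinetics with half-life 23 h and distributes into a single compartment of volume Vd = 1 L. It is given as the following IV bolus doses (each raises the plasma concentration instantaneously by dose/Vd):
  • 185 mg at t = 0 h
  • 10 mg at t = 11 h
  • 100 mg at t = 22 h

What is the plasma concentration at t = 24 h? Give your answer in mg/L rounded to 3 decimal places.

190.663 mg/L

k = ln 2 / 23 = 0.03014 per h
Dose 1 (185 mg at t=0 h): 185·exp(−0.03014·24) = 89.754 mg/L
Dose 2 (10 mg at t=11 h): 10·exp(−0.03014·13) = 6.759 mg/L
Dose 3 (100 mg at t=22 h): 100·exp(−0.03014·2) = 94.151 mg/L
C(24) = 89.754 + 6.759 + 94.151 = 190.663 mg/L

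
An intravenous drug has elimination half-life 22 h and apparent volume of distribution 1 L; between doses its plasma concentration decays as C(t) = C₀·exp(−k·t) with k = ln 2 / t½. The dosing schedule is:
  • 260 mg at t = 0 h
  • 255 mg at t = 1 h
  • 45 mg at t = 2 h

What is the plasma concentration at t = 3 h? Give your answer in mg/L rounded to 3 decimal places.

519.582 mg/L

k = ln 2 / 22 = 0.03151 per h
Dose 1 (260 mg at t=0 h): 260·exp(−0.03151·3) = 236.550 mg/L
Dose 2 (255 mg at t=1 h): 255·exp(−0.03151·2) = 239.427 mg/L
Dose 3 (45 mg at t=2 h): 45·exp(−0.03151·1) = 43.604 mg/L
C(3) = 236.550 + 239.427 + 43.604 = 519.582 mg/L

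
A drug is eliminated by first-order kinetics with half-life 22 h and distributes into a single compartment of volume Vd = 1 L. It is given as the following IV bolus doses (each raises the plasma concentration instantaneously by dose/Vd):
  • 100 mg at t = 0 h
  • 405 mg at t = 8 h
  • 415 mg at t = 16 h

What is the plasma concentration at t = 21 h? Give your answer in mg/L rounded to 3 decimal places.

675.003 mg/L

k = ln 2 / 22 = 0.03151 per h
Dose 1 (100 mg at t=0 h): 100·exp(−0.03151·21) = 51.600 mg/L
Dose 2 (405 mg at t=8 h): 405·exp(−0.03151·13) = 268.889 mg/L
Dose 3 (415 mg at t=16 h): 415·exp(−0.03151·5) = 354.513 mg/L
C(21) = 51.600 + 268.889 + 354.513 = 675.003 mg/L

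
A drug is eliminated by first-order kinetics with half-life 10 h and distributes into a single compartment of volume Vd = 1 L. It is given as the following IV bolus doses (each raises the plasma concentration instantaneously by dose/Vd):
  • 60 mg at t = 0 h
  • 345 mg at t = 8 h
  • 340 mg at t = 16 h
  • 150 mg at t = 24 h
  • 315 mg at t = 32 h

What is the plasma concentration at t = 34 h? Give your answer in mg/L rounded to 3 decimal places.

509.451 mg/L

k = ln 2 / 10 = 0.06931 per h
Dose 1 (60 mg at t=0 h): 60·exp(−0.06931·34) = 5.684 mg/L
Dose 2 (345 mg at t=8 h): 345·exp(−0.06931·26) = 56.904 mg/L
Dose 3 (340 mg at t=16 h): 340·exp(−0.06931·18) = 97.639 mg/L
Dose 4 (150 mg at t=24 h): 150·exp(−0.06931·10) = 75.000 mg/L
Dose 5 (315 mg at t=32 h): 315·exp(−0.06931·2) = 274.223 mg/L
C(34) = 5.684 + 56.904 + 97.639 + 75.000 + 274.223 = 509.451 mg/L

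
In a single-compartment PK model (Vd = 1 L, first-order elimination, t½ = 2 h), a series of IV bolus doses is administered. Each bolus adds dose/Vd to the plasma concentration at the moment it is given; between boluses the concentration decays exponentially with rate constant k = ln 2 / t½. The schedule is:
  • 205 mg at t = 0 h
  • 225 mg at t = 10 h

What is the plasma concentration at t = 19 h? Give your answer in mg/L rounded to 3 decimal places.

k = ln 2 / 2 = 0.34657 per h
Dose 1 (205 mg at t=0 h): 205·exp(−0.34657·19) = 0.283 mg/L
Dose 2 (225 mg at t=10 h): 225·exp(−0.34657·9) = 9.944 mg/L
C(19) = 0.283 + 9.944 = 10.227 mg/L

10.227 mg/L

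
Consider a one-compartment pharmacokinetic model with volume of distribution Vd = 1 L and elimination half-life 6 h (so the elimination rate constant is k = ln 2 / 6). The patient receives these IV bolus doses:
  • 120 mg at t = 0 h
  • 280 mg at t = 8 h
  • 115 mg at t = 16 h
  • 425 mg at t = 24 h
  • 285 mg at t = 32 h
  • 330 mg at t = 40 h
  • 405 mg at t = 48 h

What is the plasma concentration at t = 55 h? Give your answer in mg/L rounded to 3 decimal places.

273.276 mg/L

k = ln 2 / 6 = 0.11552 per h
Dose 1 (120 mg at t=0 h): 120·exp(−0.11552·55) = 0.209 mg/L
Dose 2 (280 mg at t=8 h): 280·exp(−0.11552·47) = 1.228 mg/L
Dose 3 (115 mg at t=16 h): 115·exp(−0.11552·39) = 1.271 mg/L
Dose 4 (425 mg at t=24 h): 425·exp(−0.11552·31) = 11.832 mg/L
Dose 5 (285 mg at t=32 h): 285·exp(−0.11552·23) = 19.994 mg/L
Dose 6 (330 mg at t=40 h): 330·exp(−0.11552·15) = 58.336 mg/L
Dose 7 (405 mg at t=48 h): 405·exp(−0.11552·7) = 180.407 mg/L
C(55) = 0.209 + 1.228 + 1.271 + 11.832 + 19.994 + 58.336 + 180.407 = 273.276 mg/L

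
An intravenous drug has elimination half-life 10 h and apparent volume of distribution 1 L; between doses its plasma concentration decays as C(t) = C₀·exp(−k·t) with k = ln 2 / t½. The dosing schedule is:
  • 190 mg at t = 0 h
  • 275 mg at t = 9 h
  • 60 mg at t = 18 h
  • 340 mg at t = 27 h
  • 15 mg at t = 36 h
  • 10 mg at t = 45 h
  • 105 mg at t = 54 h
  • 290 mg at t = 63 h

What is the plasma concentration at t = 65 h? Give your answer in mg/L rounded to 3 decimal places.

340.441 mg/L

k = ln 2 / 10 = 0.06931 per h
Dose 1 (190 mg at t=0 h): 190·exp(−0.06931·65) = 2.099 mg/L
Dose 2 (275 mg at t=9 h): 275·exp(−0.06931·56) = 5.670 mg/L
Dose 3 (60 mg at t=18 h): 60·exp(−0.06931·47) = 2.308 mg/L
Dose 4 (340 mg at t=27 h): 340·exp(−0.06931·38) = 24.410 mg/L
Dose 5 (15 mg at t=36 h): 15·exp(−0.06931·29) = 2.010 mg/L
Dose 6 (10 mg at t=45 h): 10·exp(−0.06931·20) = 2.500 mg/L
Dose 7 (105 mg at t=54 h): 105·exp(−0.06931·11) = 48.984 mg/L
Dose 8 (290 mg at t=63 h): 290·exp(−0.06931·2) = 252.460 mg/L
C(65) = 2.099 + 5.670 + 2.308 + 24.410 + 2.010 + 2.500 + 48.984 + 252.460 = 340.441 mg/L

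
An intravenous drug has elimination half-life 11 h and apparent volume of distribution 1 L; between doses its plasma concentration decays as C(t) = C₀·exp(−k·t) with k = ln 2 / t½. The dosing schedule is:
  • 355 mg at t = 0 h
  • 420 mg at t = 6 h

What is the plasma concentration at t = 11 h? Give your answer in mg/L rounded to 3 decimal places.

k = ln 2 / 11 = 0.06301 per h
Dose 1 (355 mg at t=0 h): 355·exp(−0.06301·11) = 177.500 mg/L
Dose 2 (420 mg at t=6 h): 420·exp(−0.06301·5) = 306.491 mg/L
C(11) = 177.500 + 306.491 = 483.991 mg/L

483.991 mg/L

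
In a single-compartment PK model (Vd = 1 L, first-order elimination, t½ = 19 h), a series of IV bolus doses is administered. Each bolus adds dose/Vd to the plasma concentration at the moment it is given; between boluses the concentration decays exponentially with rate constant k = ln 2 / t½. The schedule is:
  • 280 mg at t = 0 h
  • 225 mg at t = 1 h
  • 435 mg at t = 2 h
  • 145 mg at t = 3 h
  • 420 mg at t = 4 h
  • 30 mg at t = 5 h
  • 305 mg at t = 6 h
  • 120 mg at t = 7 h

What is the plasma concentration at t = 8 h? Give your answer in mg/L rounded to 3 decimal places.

1642.828 mg/L

k = ln 2 / 19 = 0.03648 per h
Dose 1 (280 mg at t=0 h): 280·exp(−0.03648·8) = 209.126 mg/L
Dose 2 (225 mg at t=1 h): 225·exp(−0.03648·7) = 174.292 mg/L
Dose 3 (435 mg at t=2 h): 435·exp(−0.03648·6) = 349.484 mg/L
Dose 4 (145 mg at t=3 h): 145·exp(−0.03648·5) = 120.823 mg/L
Dose 5 (420 mg at t=4 h): 420·exp(−0.03648·4) = 362.973 mg/L
Dose 6 (30 mg at t=5 h): 30·exp(−0.03648·3) = 26.890 mg/L
Dose 7 (305 mg at t=6 h): 305·exp(−0.03648·2) = 283.539 mg/L
Dose 8 (120 mg at t=7 h): 120·exp(−0.03648·1) = 115.701 mg/L
C(8) = 209.126 + 174.292 + 349.484 + 120.823 + 362.973 + 26.890 + 283.539 + 115.701 = 1642.828 mg/L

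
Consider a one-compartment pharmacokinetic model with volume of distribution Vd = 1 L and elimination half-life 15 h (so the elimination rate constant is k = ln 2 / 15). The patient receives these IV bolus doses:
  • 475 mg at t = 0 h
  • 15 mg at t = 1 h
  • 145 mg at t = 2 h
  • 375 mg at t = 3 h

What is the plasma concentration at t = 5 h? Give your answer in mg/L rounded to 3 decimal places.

857.602 mg/L

k = ln 2 / 15 = 0.04621 per h
Dose 1 (475 mg at t=0 h): 475·exp(−0.04621·5) = 377.008 mg/L
Dose 2 (15 mg at t=1 h): 15·exp(−0.04621·4) = 12.469 mg/L
Dose 3 (145 mg at t=2 h): 145·exp(−0.04621·3) = 126.230 mg/L
Dose 4 (375 mg at t=3 h): 375·exp(−0.04621·2) = 341.896 mg/L
C(5) = 377.008 + 12.469 + 126.230 + 341.896 = 857.602 mg/L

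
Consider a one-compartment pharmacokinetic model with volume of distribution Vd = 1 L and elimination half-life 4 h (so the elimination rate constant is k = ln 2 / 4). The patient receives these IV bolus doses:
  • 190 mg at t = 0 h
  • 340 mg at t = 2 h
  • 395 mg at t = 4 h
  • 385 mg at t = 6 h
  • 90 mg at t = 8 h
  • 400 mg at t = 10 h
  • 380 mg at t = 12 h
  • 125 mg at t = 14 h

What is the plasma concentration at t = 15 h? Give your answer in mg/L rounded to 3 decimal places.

k = ln 2 / 4 = 0.17329 per h
Dose 1 (190 mg at t=0 h): 190·exp(−0.17329·15) = 14.122 mg/L
Dose 2 (340 mg at t=2 h): 340·exp(−0.17329·13) = 35.738 mg/L
Dose 3 (395 mg at t=4 h): 395·exp(−0.17329·11) = 58.717 mg/L
Dose 4 (385 mg at t=6 h): 385·exp(−0.17329·9) = 80.936 mg/L
Dose 5 (90 mg at t=8 h): 90·exp(−0.17329·7) = 26.757 mg/L
Dose 6 (400 mg at t=10 h): 400·exp(−0.17329·5) = 168.179 mg/L
Dose 7 (380 mg at t=12 h): 380·exp(−0.17329·3) = 225.949 mg/L
Dose 8 (125 mg at t=14 h): 125·exp(−0.17329·1) = 105.112 mg/L
C(15) = 14.122 + 35.738 + 58.717 + 80.936 + 26.757 + 168.179 + 225.949 + 105.112 = 715.511 mg/L

715.511 mg/L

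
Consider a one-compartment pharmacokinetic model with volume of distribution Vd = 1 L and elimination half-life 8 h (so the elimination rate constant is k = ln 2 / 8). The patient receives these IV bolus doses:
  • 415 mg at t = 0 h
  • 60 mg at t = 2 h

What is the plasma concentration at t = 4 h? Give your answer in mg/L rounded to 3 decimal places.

343.903 mg/L

k = ln 2 / 8 = 0.08664 per h
Dose 1 (415 mg at t=0 h): 415·exp(−0.08664·4) = 293.449 mg/L
Dose 2 (60 mg at t=2 h): 60·exp(−0.08664·2) = 50.454 mg/L
C(4) = 293.449 + 50.454 = 343.903 mg/L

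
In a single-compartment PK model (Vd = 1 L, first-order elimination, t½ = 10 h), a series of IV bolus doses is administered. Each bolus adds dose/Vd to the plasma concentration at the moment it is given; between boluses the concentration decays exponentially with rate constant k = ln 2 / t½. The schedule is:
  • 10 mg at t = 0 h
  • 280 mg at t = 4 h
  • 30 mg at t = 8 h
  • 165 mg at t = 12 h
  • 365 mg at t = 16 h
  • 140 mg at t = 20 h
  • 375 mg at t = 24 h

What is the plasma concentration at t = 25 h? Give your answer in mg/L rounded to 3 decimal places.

787.805 mg/L

k = ln 2 / 10 = 0.06931 per h
Dose 1 (10 mg at t=0 h): 10·exp(−0.06931·25) = 1.768 mg/L
Dose 2 (280 mg at t=4 h): 280·exp(−0.06931·21) = 65.312 mg/L
Dose 3 (30 mg at t=8 h): 30·exp(−0.06931·17) = 9.234 mg/L
Dose 4 (165 mg at t=12 h): 165·exp(−0.06931·13) = 67.011 mg/L
Dose 5 (365 mg at t=16 h): 365·exp(−0.06931·9) = 195.599 mg/L
Dose 6 (140 mg at t=20 h): 140·exp(−0.06931·5) = 98.995 mg/L
Dose 7 (375 mg at t=24 h): 375·exp(−0.06931·1) = 349.887 mg/L
C(25) = 1.768 + 65.312 + 9.234 + 67.011 + 195.599 + 98.995 + 349.887 = 787.805 mg/L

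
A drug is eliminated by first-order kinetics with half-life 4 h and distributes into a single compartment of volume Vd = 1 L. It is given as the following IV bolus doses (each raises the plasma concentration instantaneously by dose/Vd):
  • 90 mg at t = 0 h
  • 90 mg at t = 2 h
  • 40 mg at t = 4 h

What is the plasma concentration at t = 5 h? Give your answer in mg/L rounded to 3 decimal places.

k = ln 2 / 4 = 0.17329 per h
Dose 1 (90 mg at t=0 h): 90·exp(−0.17329·5) = 37.840 mg/L
Dose 2 (90 mg at t=2 h): 90·exp(−0.17329·3) = 53.514 mg/L
Dose 3 (40 mg at t=4 h): 40·exp(−0.17329·1) = 33.636 mg/L
C(5) = 37.840 + 53.514 + 33.636 = 124.991 mg/L

124.991 mg/L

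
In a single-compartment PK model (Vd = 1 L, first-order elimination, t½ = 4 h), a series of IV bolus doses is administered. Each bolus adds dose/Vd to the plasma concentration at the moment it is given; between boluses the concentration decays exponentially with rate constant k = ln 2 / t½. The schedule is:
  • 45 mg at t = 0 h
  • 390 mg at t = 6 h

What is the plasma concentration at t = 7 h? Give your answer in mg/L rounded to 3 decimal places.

341.328 mg/L

k = ln 2 / 4 = 0.17329 per h
Dose 1 (45 mg at t=0 h): 45·exp(−0.17329·7) = 13.379 mg/L
Dose 2 (390 mg at t=6 h): 390·exp(−0.17329·1) = 327.950 mg/L
C(7) = 13.379 + 327.950 = 341.328 mg/L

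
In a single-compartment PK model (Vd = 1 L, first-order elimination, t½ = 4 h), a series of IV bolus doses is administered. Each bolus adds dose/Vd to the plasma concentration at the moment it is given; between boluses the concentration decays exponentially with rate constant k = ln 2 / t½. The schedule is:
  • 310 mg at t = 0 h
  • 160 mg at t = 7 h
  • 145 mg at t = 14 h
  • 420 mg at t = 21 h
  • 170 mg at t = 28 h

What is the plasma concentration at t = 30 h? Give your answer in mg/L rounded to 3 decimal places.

k = ln 2 / 4 = 0.17329 per h
Dose 1 (310 mg at t=0 h): 310·exp(−0.17329·30) = 1.713 mg/L
Dose 2 (160 mg at t=7 h): 160·exp(−0.17329·23) = 2.973 mg/L
Dose 3 (145 mg at t=14 h): 145·exp(−0.17329·16) = 9.062 mg/L
Dose 4 (420 mg at t=21 h): 420·exp(−0.17329·9) = 88.294 mg/L
Dose 5 (170 mg at t=28 h): 170·exp(−0.17329·2) = 120.208 mg/L
C(30) = 1.713 + 2.973 + 9.062 + 88.294 + 120.208 = 222.250 mg/L

222.250 mg/L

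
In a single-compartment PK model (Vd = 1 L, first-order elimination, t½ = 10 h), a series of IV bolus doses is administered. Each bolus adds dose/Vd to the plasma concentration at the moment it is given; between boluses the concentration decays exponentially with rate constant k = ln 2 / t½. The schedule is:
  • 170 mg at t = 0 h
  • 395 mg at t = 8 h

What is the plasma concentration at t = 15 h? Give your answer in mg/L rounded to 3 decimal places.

303.255 mg/L

k = ln 2 / 10 = 0.06931 per h
Dose 1 (170 mg at t=0 h): 170·exp(−0.06931·15) = 60.104 mg/L
Dose 2 (395 mg at t=8 h): 395·exp(−0.06931·7) = 243.151 mg/L
C(15) = 60.104 + 243.151 = 303.255 mg/L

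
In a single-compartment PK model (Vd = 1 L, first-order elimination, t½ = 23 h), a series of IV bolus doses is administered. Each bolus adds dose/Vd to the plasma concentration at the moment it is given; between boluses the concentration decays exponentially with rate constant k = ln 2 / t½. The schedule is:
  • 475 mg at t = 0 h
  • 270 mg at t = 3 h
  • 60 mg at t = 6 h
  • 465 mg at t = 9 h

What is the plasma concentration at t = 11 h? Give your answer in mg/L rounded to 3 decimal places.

k = ln 2 / 23 = 0.03014 per h
Dose 1 (475 mg at t=0 h): 475·exp(−0.03014·11) = 340.975 mg/L
Dose 2 (270 mg at t=3 h): 270·exp(−0.03014·8) = 212.157 mg/L
Dose 3 (60 mg at t=6 h): 60·exp(−0.03014·5) = 51.607 mg/L
Dose 4 (465 mg at t=9 h): 465·exp(−0.03014·2) = 437.801 mg/L
C(11) = 340.975 + 212.157 + 51.607 + 437.801 = 1042.540 mg/L

1042.540 mg/L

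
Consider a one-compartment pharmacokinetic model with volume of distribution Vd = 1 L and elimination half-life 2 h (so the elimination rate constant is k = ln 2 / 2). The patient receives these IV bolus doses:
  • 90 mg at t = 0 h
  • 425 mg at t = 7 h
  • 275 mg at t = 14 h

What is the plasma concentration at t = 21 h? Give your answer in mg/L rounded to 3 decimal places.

27.689 mg/L

k = ln 2 / 2 = 0.34657 per h
Dose 1 (90 mg at t=0 h): 90·exp(−0.34657·21) = 0.062 mg/L
Dose 2 (425 mg at t=7 h): 425·exp(−0.34657·14) = 3.320 mg/L
Dose 3 (275 mg at t=14 h): 275·exp(−0.34657·7) = 24.307 mg/L
C(21) = 0.062 + 3.320 + 24.307 = 27.689 mg/L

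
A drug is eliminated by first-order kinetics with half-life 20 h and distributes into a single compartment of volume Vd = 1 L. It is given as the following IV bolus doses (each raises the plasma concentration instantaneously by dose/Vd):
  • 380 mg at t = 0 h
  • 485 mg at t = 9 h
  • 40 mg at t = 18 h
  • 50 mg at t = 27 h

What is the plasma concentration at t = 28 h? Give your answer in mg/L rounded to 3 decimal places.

471.626 mg/L

k = ln 2 / 20 = 0.03466 per h
Dose 1 (380 mg at t=0 h): 380·exp(−0.03466·28) = 143.993 mg/L
Dose 2 (485 mg at t=9 h): 485·exp(−0.03466·19) = 251.052 mg/L
Dose 3 (40 mg at t=18 h): 40·exp(−0.03466·10) = 28.284 mg/L
Dose 4 (50 mg at t=27 h): 50·exp(−0.03466·1) = 48.297 mg/L
C(28) = 143.993 + 251.052 + 28.284 + 48.297 = 471.626 mg/L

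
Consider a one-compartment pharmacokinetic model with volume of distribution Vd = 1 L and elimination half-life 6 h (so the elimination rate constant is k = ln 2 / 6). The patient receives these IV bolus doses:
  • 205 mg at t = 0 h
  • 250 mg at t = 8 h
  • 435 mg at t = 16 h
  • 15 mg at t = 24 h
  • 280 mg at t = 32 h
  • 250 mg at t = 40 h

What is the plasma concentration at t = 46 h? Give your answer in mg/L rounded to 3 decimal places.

199.443 mg/L

k = ln 2 / 6 = 0.11552 per h
Dose 1 (205 mg at t=0 h): 205·exp(−0.11552·46) = 1.009 mg/L
Dose 2 (250 mg at t=8 h): 250·exp(−0.11552·38) = 3.100 mg/L
Dose 3 (435 mg at t=16 h): 435·exp(−0.11552·30) = 13.594 mg/L
Dose 4 (15 mg at t=24 h): 15·exp(−0.11552·22) = 1.181 mg/L
Dose 5 (280 mg at t=32 h): 280·exp(−0.11552·14) = 55.559 mg/L
Dose 6 (250 mg at t=40 h): 250·exp(−0.11552·6) = 125.000 mg/L
C(46) = 1.009 + 3.100 + 13.594 + 1.181 + 55.559 + 125.000 = 199.443 mg/L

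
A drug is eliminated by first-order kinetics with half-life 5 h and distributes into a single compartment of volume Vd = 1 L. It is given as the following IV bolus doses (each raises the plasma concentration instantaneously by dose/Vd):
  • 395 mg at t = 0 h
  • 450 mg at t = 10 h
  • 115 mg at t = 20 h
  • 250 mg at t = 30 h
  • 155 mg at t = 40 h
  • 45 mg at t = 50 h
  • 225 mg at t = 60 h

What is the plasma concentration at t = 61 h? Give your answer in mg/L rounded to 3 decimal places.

218.359 mg/L

k = ln 2 / 5 = 0.13863 per h
Dose 1 (395 mg at t=0 h): 395·exp(−0.13863·61) = 0.084 mg/L
Dose 2 (450 mg at t=10 h): 450·exp(−0.13863·51) = 0.383 mg/L
Dose 3 (115 mg at t=20 h): 115·exp(−0.13863·41) = 0.391 mg/L
Dose 4 (250 mg at t=30 h): 250·exp(−0.13863·31) = 3.401 mg/L
Dose 5 (155 mg at t=40 h): 155·exp(−0.13863·21) = 8.433 mg/L
Dose 6 (45 mg at t=50 h): 45·exp(−0.13863·11) = 9.794 mg/L
Dose 7 (225 mg at t=60 h): 225·exp(−0.13863·1) = 195.874 mg/L
C(61) = 0.084 + 0.383 + 0.391 + 3.401 + 8.433 + 9.794 + 195.874 = 218.359 mg/L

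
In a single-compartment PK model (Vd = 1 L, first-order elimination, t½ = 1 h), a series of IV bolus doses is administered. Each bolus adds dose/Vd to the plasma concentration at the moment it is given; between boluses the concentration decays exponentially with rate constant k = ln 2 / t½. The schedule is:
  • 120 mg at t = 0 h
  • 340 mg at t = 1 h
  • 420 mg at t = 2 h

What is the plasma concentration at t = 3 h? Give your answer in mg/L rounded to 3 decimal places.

310.000 mg/L

k = ln 2 / 1 = 0.69315 per h
Dose 1 (120 mg at t=0 h): 120·exp(−0.69315·3) = 15.000 mg/L
Dose 2 (340 mg at t=1 h): 340·exp(−0.69315·2) = 85.000 mg/L
Dose 3 (420 mg at t=2 h): 420·exp(−0.69315·1) = 210.000 mg/L
C(3) = 15.000 + 85.000 + 210.000 = 310.000 mg/L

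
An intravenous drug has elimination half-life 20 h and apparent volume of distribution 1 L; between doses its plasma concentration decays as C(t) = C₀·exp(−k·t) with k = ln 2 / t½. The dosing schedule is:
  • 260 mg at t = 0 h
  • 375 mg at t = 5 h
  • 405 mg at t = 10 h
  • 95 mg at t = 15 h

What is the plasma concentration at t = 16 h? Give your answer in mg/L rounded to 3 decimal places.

826.190 mg/L

k = ln 2 / 20 = 0.03466 per h
Dose 1 (260 mg at t=0 h): 260·exp(−0.03466·16) = 149.331 mg/L
Dose 2 (375 mg at t=5 h): 375·exp(−0.03466·11) = 256.133 mg/L
Dose 3 (405 mg at t=10 h): 405·exp(−0.03466·6) = 328.962 mg/L
Dose 4 (95 mg at t=15 h): 95·exp(−0.03466·1) = 91.764 mg/L
C(16) = 149.331 + 256.133 + 328.962 + 91.764 = 826.190 mg/L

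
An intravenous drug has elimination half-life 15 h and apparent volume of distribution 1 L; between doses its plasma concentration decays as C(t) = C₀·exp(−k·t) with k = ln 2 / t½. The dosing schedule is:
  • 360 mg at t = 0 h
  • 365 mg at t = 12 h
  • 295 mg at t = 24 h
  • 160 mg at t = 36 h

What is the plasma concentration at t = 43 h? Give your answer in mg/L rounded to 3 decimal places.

374.876 mg/L

k = ln 2 / 15 = 0.04621 per h
Dose 1 (360 mg at t=0 h): 360·exp(−0.04621·43) = 49.357 mg/L
Dose 2 (365 mg at t=12 h): 365·exp(−0.04621·31) = 87.129 mg/L
Dose 3 (295 mg at t=24 h): 295·exp(−0.04621·19) = 122.608 mg/L
Dose 4 (160 mg at t=36 h): 160·exp(−0.04621·7) = 115.782 mg/L
C(43) = 49.357 + 87.129 + 122.608 + 115.782 = 374.876 mg/L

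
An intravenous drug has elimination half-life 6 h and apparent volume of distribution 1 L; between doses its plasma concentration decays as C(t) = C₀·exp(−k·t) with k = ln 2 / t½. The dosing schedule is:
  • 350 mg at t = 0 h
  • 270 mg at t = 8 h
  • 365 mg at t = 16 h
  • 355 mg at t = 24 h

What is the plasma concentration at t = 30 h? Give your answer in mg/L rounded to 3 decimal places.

k = ln 2 / 6 = 0.11552 per h
Dose 1 (350 mg at t=0 h): 350·exp(−0.11552·30) = 10.938 mg/L
Dose 2 (270 mg at t=8 h): 270·exp(−0.11552·22) = 21.261 mg/L
Dose 3 (365 mg at t=16 h): 365·exp(−0.11552·14) = 72.425 mg/L
Dose 4 (355 mg at t=24 h): 355·exp(−0.11552·6) = 177.500 mg/L
C(30) = 10.938 + 21.261 + 72.425 + 177.500 = 282.124 mg/L

282.124 mg/L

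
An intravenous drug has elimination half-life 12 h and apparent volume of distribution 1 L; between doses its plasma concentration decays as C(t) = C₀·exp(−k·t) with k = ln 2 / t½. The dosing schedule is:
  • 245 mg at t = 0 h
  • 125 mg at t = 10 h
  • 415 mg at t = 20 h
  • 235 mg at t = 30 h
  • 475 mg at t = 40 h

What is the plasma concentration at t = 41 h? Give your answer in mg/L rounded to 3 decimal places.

740.007 mg/L

k = ln 2 / 12 = 0.05776 per h
Dose 1 (245 mg at t=0 h): 245·exp(−0.05776·41) = 22.943 mg/L
Dose 2 (125 mg at t=10 h): 125·exp(−0.05776·31) = 20.857 mg/L
Dose 3 (415 mg at t=20 h): 415·exp(−0.05776·21) = 123.380 mg/L
Dose 4 (235 mg at t=30 h): 235·exp(−0.05776·11) = 124.487 mg/L
Dose 5 (475 mg at t=40 h): 475·exp(−0.05776·1) = 448.340 mg/L
C(41) = 22.943 + 20.857 + 123.380 + 124.487 + 448.340 = 740.007 mg/L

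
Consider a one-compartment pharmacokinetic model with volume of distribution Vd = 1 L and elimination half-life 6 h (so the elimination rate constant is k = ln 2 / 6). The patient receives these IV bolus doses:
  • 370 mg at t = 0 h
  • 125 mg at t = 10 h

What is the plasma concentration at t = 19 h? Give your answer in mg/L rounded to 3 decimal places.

85.398 mg/L

k = ln 2 / 6 = 0.11552 per h
Dose 1 (370 mg at t=0 h): 370·exp(−0.11552·19) = 41.204 mg/L
Dose 2 (125 mg at t=10 h): 125·exp(−0.11552·9) = 44.194 mg/L
C(19) = 41.204 + 44.194 = 85.398 mg/L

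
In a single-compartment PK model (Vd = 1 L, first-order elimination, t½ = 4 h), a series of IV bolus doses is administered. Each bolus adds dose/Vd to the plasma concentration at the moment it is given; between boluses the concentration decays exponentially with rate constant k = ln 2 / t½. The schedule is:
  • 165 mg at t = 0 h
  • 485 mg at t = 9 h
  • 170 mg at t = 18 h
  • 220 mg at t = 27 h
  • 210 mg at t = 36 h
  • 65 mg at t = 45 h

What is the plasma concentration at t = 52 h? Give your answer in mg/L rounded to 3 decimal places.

36.112 mg/L

k = ln 2 / 4 = 0.17329 per h
Dose 1 (165 mg at t=0 h): 165·exp(−0.17329·52) = 0.020 mg/L
Dose 2 (485 mg at t=9 h): 485·exp(−0.17329·43) = 0.282 mg/L
Dose 3 (170 mg at t=18 h): 170·exp(−0.17329·34) = 0.470 mg/L
Dose 4 (220 mg at t=27 h): 220·exp(−0.17329·25) = 2.891 mg/L
Dose 5 (210 mg at t=36 h): 210·exp(−0.17329·16) = 13.125 mg/L
Dose 6 (65 mg at t=45 h): 65·exp(−0.17329·7) = 19.325 mg/L
C(52) = 0.020 + 0.282 + 0.470 + 2.891 + 13.125 + 19.325 = 36.112 mg/L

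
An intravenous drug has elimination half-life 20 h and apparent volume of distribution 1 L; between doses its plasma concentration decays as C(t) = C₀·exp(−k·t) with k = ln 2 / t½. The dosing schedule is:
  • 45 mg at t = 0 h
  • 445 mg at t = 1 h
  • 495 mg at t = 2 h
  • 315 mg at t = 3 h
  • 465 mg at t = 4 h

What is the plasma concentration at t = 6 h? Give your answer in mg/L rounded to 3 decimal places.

k = ln 2 / 20 = 0.03466 per h
Dose 1 (45 mg at t=0 h): 45·exp(−0.03466·6) = 36.551 mg/L
Dose 2 (445 mg at t=1 h): 445·exp(−0.03466·5) = 374.199 mg/L
Dose 3 (495 mg at t=2 h): 495·exp(−0.03466·4) = 430.923 mg/L
Dose 4 (315 mg at t=3 h): 315·exp(−0.03466·3) = 283.894 mg/L
Dose 5 (465 mg at t=4 h): 465·exp(−0.03466·2) = 433.860 mg/L
C(6) = 36.551 + 374.199 + 430.923 + 283.894 + 433.860 = 1559.427 mg/L

1559.427 mg/L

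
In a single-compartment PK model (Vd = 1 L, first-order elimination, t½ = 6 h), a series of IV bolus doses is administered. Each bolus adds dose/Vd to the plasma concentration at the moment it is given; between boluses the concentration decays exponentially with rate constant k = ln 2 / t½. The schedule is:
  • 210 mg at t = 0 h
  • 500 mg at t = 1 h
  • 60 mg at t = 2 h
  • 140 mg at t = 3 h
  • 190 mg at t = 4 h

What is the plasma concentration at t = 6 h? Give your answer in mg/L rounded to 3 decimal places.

673.211 mg/L

k = ln 2 / 6 = 0.11552 per h
Dose 1 (210 mg at t=0 h): 210·exp(−0.11552·6) = 105.000 mg/L
Dose 2 (500 mg at t=1 h): 500·exp(−0.11552·5) = 280.616 mg/L
Dose 3 (60 mg at t=2 h): 60·exp(−0.11552·4) = 37.798 mg/L
Dose 4 (140 mg at t=3 h): 140·exp(−0.11552·3) = 98.995 mg/L
Dose 5 (190 mg at t=4 h): 190·exp(−0.11552·2) = 150.803 mg/L
C(6) = 105.000 + 280.616 + 37.798 + 98.995 + 150.803 = 673.211 mg/L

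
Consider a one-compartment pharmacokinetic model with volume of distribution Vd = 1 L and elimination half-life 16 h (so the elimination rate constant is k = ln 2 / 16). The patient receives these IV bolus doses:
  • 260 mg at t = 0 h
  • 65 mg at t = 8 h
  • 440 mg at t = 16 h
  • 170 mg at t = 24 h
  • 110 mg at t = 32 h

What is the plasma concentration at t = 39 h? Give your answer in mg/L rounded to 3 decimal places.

k = ln 2 / 16 = 0.04332 per h
Dose 1 (260 mg at t=0 h): 260·exp(−0.04332·39) = 47.997 mg/L
Dose 2 (65 mg at t=8 h): 65·exp(−0.04332·31) = 16.969 mg/L
Dose 3 (440 mg at t=16 h): 440·exp(−0.04332·23) = 162.451 mg/L
Dose 4 (170 mg at t=24 h): 170·exp(−0.04332·15) = 88.763 mg/L
Dose 5 (110 mg at t=32 h): 110·exp(−0.04332·7) = 81.225 mg/L
C(39) = 47.997 + 16.969 + 162.451 + 88.763 + 81.225 = 397.406 mg/L

397.406 mg/L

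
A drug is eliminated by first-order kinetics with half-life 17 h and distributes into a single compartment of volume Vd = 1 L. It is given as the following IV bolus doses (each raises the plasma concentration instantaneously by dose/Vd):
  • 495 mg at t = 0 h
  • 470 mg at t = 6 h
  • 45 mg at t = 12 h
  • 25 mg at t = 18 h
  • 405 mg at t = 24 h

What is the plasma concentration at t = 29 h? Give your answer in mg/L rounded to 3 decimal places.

k = ln 2 / 17 = 0.04077 per h
Dose 1 (495 mg at t=0 h): 495·exp(−0.04077·29) = 151.734 mg/L
Dose 2 (470 mg at t=6 h): 470·exp(−0.04077·23) = 184.002 mg/L
Dose 3 (45 mg at t=12 h): 45·exp(−0.04077·17) = 22.500 mg/L
Dose 4 (25 mg at t=18 h): 25·exp(−0.04077·11) = 15.965 mg/L
Dose 5 (405 mg at t=24 h): 405·exp(−0.04077·5) = 330.306 mg/L
C(29) = 151.734 + 184.002 + 22.500 + 15.965 + 330.306 = 704.507 mg/L

704.507 mg/L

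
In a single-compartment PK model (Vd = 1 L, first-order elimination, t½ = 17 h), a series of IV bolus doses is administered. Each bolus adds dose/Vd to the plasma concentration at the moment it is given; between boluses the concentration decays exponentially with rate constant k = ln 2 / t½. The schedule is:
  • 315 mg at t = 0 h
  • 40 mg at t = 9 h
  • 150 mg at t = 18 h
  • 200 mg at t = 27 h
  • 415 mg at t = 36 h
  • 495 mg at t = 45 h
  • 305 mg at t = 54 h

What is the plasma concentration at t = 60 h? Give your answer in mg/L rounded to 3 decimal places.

k = ln 2 / 17 = 0.04077 per h
Dose 1 (315 mg at t=0 h): 315·exp(−0.04077·60) = 27.280 mg/L
Dose 2 (40 mg at t=9 h): 40·exp(−0.04077·51) = 5.000 mg/L
Dose 3 (150 mg at t=18 h): 150·exp(−0.04077·42) = 27.063 mg/L
Dose 4 (200 mg at t=27 h): 200·exp(−0.04077·33) = 52.081 mg/L
Dose 5 (415 mg at t=36 h): 415·exp(−0.04077·24) = 155.978 mg/L
Dose 6 (495 mg at t=45 h): 495·exp(−0.04077·15) = 268.529 mg/L
Dose 7 (305 mg at t=54 h): 305·exp(−0.04077·6) = 238.811 mg/L
C(60) = 27.280 + 5.000 + 27.063 + 52.081 + 155.978 + 268.529 + 238.811 = 774.742 mg/L

774.742 mg/L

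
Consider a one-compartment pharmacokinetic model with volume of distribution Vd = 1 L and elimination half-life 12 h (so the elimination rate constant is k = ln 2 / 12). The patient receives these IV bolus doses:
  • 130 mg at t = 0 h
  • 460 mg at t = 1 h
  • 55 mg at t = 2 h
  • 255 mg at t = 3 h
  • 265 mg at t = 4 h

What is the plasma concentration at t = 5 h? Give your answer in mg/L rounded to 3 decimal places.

k = ln 2 / 12 = 0.05776 per h
Dose 1 (130 mg at t=0 h): 130·exp(−0.05776·5) = 97.390 mg/L
Dose 2 (460 mg at t=1 h): 460·exp(−0.05776·4) = 365.102 mg/L
Dose 3 (55 mg at t=2 h): 55·exp(−0.05776·3) = 46.249 mg/L
Dose 4 (255 mg at t=3 h): 255·exp(−0.05776·2) = 227.179 mg/L
Dose 5 (265 mg at t=4 h): 265·exp(−0.05776·1) = 250.127 mg/L
C(5) = 97.390 + 365.102 + 46.249 + 227.179 + 250.127 = 986.047 mg/L

986.047 mg/L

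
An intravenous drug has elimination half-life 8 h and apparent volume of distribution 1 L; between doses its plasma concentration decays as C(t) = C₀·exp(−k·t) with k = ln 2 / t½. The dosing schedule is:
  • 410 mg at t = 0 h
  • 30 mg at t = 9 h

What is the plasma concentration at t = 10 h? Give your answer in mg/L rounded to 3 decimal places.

k = ln 2 / 8 = 0.08664 per h
Dose 1 (410 mg at t=0 h): 410·exp(−0.08664·10) = 172.384 mg/L
Dose 2 (30 mg at t=9 h): 30·exp(−0.08664·1) = 27.510 mg/L
C(10) = 172.384 + 27.510 = 199.894 mg/L

199.894 mg/L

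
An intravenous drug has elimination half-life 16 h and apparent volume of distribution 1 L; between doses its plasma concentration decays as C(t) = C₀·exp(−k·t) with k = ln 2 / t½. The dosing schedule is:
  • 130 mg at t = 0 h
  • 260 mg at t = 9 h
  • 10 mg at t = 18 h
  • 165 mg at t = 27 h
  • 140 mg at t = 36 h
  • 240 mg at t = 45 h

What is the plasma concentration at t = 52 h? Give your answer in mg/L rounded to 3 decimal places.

359.400 mg/L

k = ln 2 / 16 = 0.04332 per h
Dose 1 (130 mg at t=0 h): 130·exp(−0.04332·52) = 13.665 mg/L
Dose 2 (260 mg at t=9 h): 260·exp(−0.04332·43) = 40.360 mg/L
Dose 3 (10 mg at t=18 h): 10·exp(−0.04332·34) = 2.293 mg/L
Dose 4 (165 mg at t=27 h): 165·exp(−0.04332·25) = 55.863 mg/L
Dose 5 (140 mg at t=36 h): 140·exp(−0.04332·16) = 70.000 mg/L
Dose 6 (240 mg at t=45 h): 240·exp(−0.04332·7) = 177.219 mg/L
C(52) = 13.665 + 40.360 + 2.293 + 55.863 + 70.000 + 177.219 = 359.400 mg/L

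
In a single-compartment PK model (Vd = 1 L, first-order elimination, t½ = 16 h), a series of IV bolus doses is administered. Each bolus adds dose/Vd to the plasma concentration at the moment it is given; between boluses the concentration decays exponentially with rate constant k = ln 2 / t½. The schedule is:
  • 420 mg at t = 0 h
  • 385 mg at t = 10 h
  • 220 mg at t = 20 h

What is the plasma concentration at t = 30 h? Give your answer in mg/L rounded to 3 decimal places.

419.028 mg/L

k = ln 2 / 16 = 0.04332 per h
Dose 1 (420 mg at t=0 h): 420·exp(−0.04332·30) = 114.503 mg/L
Dose 2 (385 mg at t=10 h): 385·exp(−0.04332·20) = 161.873 mg/L
Dose 3 (220 mg at t=20 h): 220·exp(−0.04332·10) = 142.652 mg/L
C(30) = 114.503 + 161.873 + 142.652 = 419.028 mg/L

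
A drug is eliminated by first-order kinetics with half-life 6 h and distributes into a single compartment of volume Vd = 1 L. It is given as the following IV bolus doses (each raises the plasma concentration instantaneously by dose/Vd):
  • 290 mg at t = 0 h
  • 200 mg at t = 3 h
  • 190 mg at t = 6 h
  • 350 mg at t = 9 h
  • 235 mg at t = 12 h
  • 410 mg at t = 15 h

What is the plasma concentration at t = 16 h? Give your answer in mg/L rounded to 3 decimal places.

819.280 mg/L

k = ln 2 / 6 = 0.11552 per h
Dose 1 (290 mg at t=0 h): 290·exp(−0.11552·16) = 45.672 mg/L
Dose 2 (200 mg at t=3 h): 200·exp(−0.11552·13) = 44.545 mg/L
Dose 3 (190 mg at t=6 h): 190·exp(−0.11552·10) = 59.846 mg/L
Dose 4 (350 mg at t=9 h): 350·exp(−0.11552·7) = 155.907 mg/L
Dose 5 (235 mg at t=12 h): 235·exp(−0.11552·4) = 148.041 mg/L
Dose 6 (410 mg at t=15 h): 410·exp(−0.11552·1) = 365.268 mg/L
C(16) = 45.672 + 44.545 + 59.846 + 155.907 + 148.041 + 365.268 = 819.280 mg/L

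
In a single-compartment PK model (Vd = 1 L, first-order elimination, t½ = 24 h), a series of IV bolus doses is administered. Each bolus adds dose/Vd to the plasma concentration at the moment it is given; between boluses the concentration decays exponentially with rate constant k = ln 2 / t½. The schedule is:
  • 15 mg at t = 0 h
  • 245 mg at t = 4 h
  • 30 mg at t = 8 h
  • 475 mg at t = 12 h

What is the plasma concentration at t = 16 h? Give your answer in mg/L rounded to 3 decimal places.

k = ln 2 / 24 = 0.02888 per h
Dose 1 (15 mg at t=0 h): 15·exp(−0.02888·16) = 9.449 mg/L
Dose 2 (245 mg at t=4 h): 245·exp(−0.02888·12) = 173.241 mg/L
Dose 3 (30 mg at t=8 h): 30·exp(−0.02888·8) = 23.811 mg/L
Dose 4 (475 mg at t=12 h): 475·exp(−0.02888·4) = 423.177 mg/L
C(16) = 9.449 + 173.241 + 23.811 + 423.177 = 629.678 mg/L

629.678 mg/L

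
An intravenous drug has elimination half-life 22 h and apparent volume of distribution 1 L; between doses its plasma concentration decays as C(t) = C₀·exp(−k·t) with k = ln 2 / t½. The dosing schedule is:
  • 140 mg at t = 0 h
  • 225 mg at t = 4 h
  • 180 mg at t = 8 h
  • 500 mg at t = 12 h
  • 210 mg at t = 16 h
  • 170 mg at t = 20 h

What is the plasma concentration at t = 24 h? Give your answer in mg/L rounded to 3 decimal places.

k = ln 2 / 22 = 0.03151 per h
Dose 1 (140 mg at t=0 h): 140·exp(−0.03151·24) = 65.725 mg/L
Dose 2 (225 mg at t=4 h): 225·exp(−0.03151·20) = 119.817 mg/L
Dose 3 (180 mg at t=8 h): 180·exp(−0.03151·16) = 108.728 mg/L
Dose 4 (500 mg at t=12 h): 500·exp(−0.03151·12) = 342.588 mg/L
Dose 5 (210 mg at t=16 h): 210·exp(−0.03151·8) = 163.213 mg/L
Dose 6 (170 mg at t=20 h): 170·exp(−0.03151·4) = 149.871 mg/L
C(24) = 65.725 + 119.817 + 108.728 + 342.588 + 163.213 + 149.871 = 949.941 mg/L

949.941 mg/L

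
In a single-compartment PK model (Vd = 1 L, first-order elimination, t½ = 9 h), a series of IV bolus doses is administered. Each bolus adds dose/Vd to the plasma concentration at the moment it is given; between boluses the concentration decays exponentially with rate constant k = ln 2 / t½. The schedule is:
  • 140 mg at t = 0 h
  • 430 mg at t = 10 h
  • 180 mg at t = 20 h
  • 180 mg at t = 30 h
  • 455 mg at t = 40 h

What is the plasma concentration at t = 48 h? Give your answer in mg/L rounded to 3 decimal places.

338.057 mg/L

k = ln 2 / 9 = 0.07702 per h
Dose 1 (140 mg at t=0 h): 140·exp(−0.07702·48) = 3.472 mg/L
Dose 2 (430 mg at t=10 h): 430·exp(−0.07702·38) = 23.038 mg/L
Dose 3 (180 mg at t=20 h): 180·exp(−0.07702·28) = 20.832 mg/L
Dose 4 (180 mg at t=30 h): 180·exp(−0.07702·18) = 45.000 mg/L
Dose 5 (455 mg at t=40 h): 455·exp(−0.07702·8) = 245.714 mg/L
C(48) = 3.472 + 23.038 + 20.832 + 45.000 + 245.714 = 338.057 mg/L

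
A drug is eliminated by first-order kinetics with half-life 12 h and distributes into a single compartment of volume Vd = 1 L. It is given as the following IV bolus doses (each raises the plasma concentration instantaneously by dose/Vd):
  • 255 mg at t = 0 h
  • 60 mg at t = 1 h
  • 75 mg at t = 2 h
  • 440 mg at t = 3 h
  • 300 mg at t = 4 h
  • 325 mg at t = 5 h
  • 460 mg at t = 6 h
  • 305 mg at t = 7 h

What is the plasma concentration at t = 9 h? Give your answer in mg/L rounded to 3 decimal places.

1691.840 mg/L

k = ln 2 / 12 = 0.05776 per h
Dose 1 (255 mg at t=0 h): 255·exp(−0.05776·9) = 151.624 mg/L
Dose 2 (60 mg at t=1 h): 60·exp(−0.05776·8) = 37.798 mg/L
Dose 3 (75 mg at t=2 h): 75·exp(−0.05776·7) = 50.056 mg/L
Dose 4 (440 mg at t=3 h): 440·exp(−0.05776·6) = 311.127 mg/L
Dose 5 (300 mg at t=4 h): 300·exp(−0.05776·5) = 224.746 mg/L
Dose 6 (325 mg at t=5 h): 325·exp(−0.05776·4) = 257.953 mg/L
Dose 7 (460 mg at t=6 h): 460·exp(−0.05776·3) = 386.812 mg/L
Dose 8 (305 mg at t=7 h): 305·exp(−0.05776·2) = 271.724 mg/L
C(9) = 151.624 + 37.798 + 50.056 + 311.127 + 224.746 + 257.953 + 386.812 + 271.724 = 1691.840 mg/L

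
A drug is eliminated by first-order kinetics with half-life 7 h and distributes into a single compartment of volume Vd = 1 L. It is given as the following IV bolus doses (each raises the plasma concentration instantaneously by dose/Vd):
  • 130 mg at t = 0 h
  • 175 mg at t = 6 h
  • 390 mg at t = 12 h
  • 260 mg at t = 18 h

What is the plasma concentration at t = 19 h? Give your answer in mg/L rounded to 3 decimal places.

k = ln 2 / 7 = 0.09902 per h
Dose 1 (130 mg at t=0 h): 130·exp(−0.09902·19) = 19.809 mg/L
Dose 2 (175 mg at t=6 h): 175·exp(−0.09902·13) = 48.304 mg/L
Dose 3 (390 mg at t=12 h): 390·exp(−0.09902·7) = 195.000 mg/L
Dose 4 (260 mg at t=18 h): 260·exp(−0.09902·1) = 235.488 mg/L
C(19) = 19.809 + 48.304 + 195.000 + 235.488 = 498.601 mg/L

498.601 mg/L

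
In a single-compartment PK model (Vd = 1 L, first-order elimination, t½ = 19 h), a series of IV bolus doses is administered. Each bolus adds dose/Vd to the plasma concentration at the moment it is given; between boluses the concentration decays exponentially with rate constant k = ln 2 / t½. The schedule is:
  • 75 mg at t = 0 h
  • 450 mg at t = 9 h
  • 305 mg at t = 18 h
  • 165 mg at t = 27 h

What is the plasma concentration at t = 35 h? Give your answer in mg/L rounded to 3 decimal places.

k = ln 2 / 19 = 0.03648 per h
Dose 1 (75 mg at t=0 h): 75·exp(−0.03648·35) = 20.919 mg/L
Dose 2 (450 mg at t=9 h): 450·exp(−0.03648·26) = 174.292 mg/L
Dose 3 (305 mg at t=18 h): 305·exp(−0.03648·17) = 164.043 mg/L
Dose 4 (165 mg at t=27 h): 165·exp(−0.03648·8) = 123.235 mg/L
C(35) = 20.919 + 174.292 + 164.043 + 123.235 = 482.488 mg/L

482.488 mg/L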